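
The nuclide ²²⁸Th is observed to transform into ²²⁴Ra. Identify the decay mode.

ΔA = 224 − 228 = -4; ΔZ = 88 − 90 = -2.
A drops by 4 and Z drops by 2 — the signature of alpha emission.

alpha decay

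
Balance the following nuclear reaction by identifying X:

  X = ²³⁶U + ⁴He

Conserve mass number: A = 236 + 4, so A = 240.
Conserve atomic number: Z = 92 + 2, so Z = 94.
Z = 94 is plutonium, so the species is ²⁴⁰Pu.

Pu-240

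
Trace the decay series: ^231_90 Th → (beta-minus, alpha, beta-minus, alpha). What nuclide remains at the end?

Start: (A, Z) = (231, 90).
After β⁻: (231, 91).
After α: (227, 89).
After β⁻: (227, 90).
After α: (223, 88).
Z = 88 is radium.

Ra-223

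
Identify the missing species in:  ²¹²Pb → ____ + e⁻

Conserve mass number: 212 = A + 0, so A = 212.
Conserve atomic number: 82 = Z − 1, so Z = 83.
Z = 83 is bismuth, so the species is ²¹²Bi.

Bi-212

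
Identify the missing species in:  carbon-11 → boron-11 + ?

positron

Conserve mass number: 11 = 11 + A, so A = 0.
Conserve atomic number: 6 = 5 + Z, so Z = 1.
A = 0 and Z = 1 is e⁺ — a positron.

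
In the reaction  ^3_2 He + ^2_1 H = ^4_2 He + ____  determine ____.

proton

Conserve mass number: 3 + 2 = 4 + A, so A = 1.
Conserve atomic number: 2 + 1 = 2 + Z, so Z = 1.
A = 1 and Z = 1 is ^1_1 H — a proton.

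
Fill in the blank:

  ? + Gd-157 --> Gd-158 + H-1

Conserve mass number: A + 157 = 158 + 1, so A = 2.
Conserve atomic number: Z + 64 = 64 + 1, so Z = 1.
A = 2 and Z = 1 is H-2 — a deuteron.

deuteron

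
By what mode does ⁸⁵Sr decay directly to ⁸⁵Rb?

beta-plus decay or electron capture

ΔA = 85 − 85 = 0; ΔZ = 37 − 38 = -1.
A is unchanged and Z drops by 1 — a proton has become a neutron (β⁺ emission or electron capture).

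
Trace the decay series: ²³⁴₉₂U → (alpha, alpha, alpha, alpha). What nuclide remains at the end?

Po-218

Start: (A, Z) = (234, 92).
After α: (230, 90).
After α: (226, 88).
After α: (222, 86).
After α: (218, 84).
Z = 84 is polonium.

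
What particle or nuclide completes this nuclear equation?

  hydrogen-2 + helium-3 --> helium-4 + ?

Conserve mass number: 2 + 3 = 4 + A, so A = 1.
Conserve atomic number: 1 + 2 = 2 + Z, so Z = 1.
A = 1 and Z = 1 is hydrogen-1 — a proton.

proton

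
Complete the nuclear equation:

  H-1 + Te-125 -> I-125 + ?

Conserve mass number: 1 + 125 = 125 + A, so A = 1.
Conserve atomic number: 1 + 52 = 53 + Z, so Z = 0.
A = 1 and Z = 0 is n — a neutron.

neutron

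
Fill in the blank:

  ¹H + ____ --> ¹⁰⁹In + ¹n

Cd-109

Conserve mass number: 1 + A = 109 + 1, so A = 109.
Conserve atomic number: 1 + Z = 49 + 0, so Z = 48.
Z = 48 is cadmium, so the species is ¹⁰⁹Cd.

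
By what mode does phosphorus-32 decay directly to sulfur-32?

ΔA = 32 − 32 = 0; ΔZ = 16 − 15 = +1.
A is unchanged and Z rises by 1 — a neutron has become a proton (β⁻ decay).

beta-minus decay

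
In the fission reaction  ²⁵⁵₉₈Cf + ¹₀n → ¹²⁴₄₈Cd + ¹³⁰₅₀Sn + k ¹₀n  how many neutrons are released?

Conserve mass number: 256 = 124 + 130 + k, so k = 256 − 254 = 2.
Check atomic number: 98 = 48 + 50 + 0 = 98. ✓

2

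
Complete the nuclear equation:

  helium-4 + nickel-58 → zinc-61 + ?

Conserve mass number: 4 + 58 = 61 + A, so A = 1.
Conserve atomic number: 2 + 28 = 30 + Z, so Z = 0.
A = 1 and Z = 0 is neutron — a neutron.

neutron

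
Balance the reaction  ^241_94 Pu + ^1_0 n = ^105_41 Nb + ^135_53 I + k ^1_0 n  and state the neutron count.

2

Conserve mass number: 242 = 105 + 135 + k, so k = 242 − 240 = 2.
Check atomic number: 94 = 41 + 53 + 0 = 94. ✓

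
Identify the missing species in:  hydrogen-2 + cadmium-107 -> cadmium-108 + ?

proton

Conserve mass number: 2 + 107 = 108 + A, so A = 1.
Conserve atomic number: 1 + 48 = 48 + Z, so Z = 1.
A = 1 and Z = 1 is hydrogen-1 — a proton.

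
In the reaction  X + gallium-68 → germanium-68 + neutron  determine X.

Conserve mass number: A + 68 = 68 + 1, so A = 1.
Conserve atomic number: Z + 31 = 32 + 0, so Z = 1.
A = 1 and Z = 1 is hydrogen-1 — a proton.

proton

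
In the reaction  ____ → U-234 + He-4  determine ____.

Pu-238

Conserve mass number: A = 234 + 4, so A = 238.
Conserve atomic number: Z = 92 + 2, so Z = 94.
Z = 94 is plutonium, so the species is Pu-238.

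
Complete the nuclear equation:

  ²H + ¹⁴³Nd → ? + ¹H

Conserve mass number: 2 + 143 = A + 1, so A = 144.
Conserve atomic number: 1 + 60 = Z + 1, so Z = 60.
Z = 60 is neodymium, so the species is ¹⁴⁴Nd.

Nd-144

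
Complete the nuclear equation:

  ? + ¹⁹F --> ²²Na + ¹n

Conserve mass number: A + 19 = 22 + 1, so A = 4.
Conserve atomic number: Z + 9 = 11 + 0, so Z = 2.
A = 4 and Z = 2 is ⁴He — an alpha particle.

alpha particle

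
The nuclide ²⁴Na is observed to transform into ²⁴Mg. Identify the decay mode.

ΔA = 24 − 24 = 0; ΔZ = 12 − 11 = +1.
A is unchanged and Z rises by 1 — a neutron has become a proton (β⁻ decay).

beta-minus decay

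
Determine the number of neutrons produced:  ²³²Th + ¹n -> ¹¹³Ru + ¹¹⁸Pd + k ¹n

Conserve mass number: 233 = 113 + 118 + k, so k = 233 − 231 = 2.
Check atomic number: 90 = 44 + 46 + 0 = 90. ✓

2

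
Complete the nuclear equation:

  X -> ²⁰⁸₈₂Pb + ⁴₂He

Conserve mass number: A = 208 + 4, so A = 212.
Conserve atomic number: Z = 82 + 2, so Z = 84.
Z = 84 is polonium, so the species is ²¹²₈₄Po.

Po-212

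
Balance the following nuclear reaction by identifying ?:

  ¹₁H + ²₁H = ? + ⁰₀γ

Conserve mass number: 1 + 2 = A + 0, so A = 3.
Conserve atomic number: 1 + 1 = Z + 0, so Z = 2.
Z = 2 is helium, so the species is ³₂He.

He-3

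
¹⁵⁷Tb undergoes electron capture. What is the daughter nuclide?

Electron capture: mass number changes by +0, atomic number by -1.
A: 157 = 157; Z: 65 − 1 = 64.
Z = 64 is gadolinium, so the daughter is ¹⁵⁷Gd.

Gd-157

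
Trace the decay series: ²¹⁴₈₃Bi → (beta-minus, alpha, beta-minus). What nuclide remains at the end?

Start: (A, Z) = (214, 83).
After β⁻: (214, 84).
After α: (210, 82).
After β⁻: (210, 83).
Z = 83 is bismuth.

Bi-210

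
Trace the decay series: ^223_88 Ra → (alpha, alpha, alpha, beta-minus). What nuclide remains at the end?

Bi-211

Start: (A, Z) = (223, 88).
After α: (219, 86).
After α: (215, 84).
After α: (211, 82).
After β⁻: (211, 83).
Z = 83 is bismuth.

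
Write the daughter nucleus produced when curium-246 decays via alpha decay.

Alpha decay: mass number changes by -4, atomic number by -2.
A: 246 − 4 = 242; Z: 96 − 2 = 94.
Z = 94 is plutonium, so the daughter is plutonium-242.

Pu-242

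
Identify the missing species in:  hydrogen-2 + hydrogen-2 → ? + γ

He-4

Conserve mass number: 2 + 2 = A + 0, so A = 4.
Conserve atomic number: 1 + 1 = Z + 0, so Z = 2.
A = 4 and Z = 2 is helium-4 — an alpha particle.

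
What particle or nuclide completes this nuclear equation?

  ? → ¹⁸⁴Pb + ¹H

Bi-185

Conserve mass number: A = 184 + 1, so A = 185.
Conserve atomic number: Z = 82 + 1, so Z = 83.
Z = 83 is bismuth, so the species is ¹⁸⁵Bi.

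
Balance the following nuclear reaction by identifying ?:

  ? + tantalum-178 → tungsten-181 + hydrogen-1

Conserve mass number: A + 178 = 181 + 1, so A = 4.
Conserve atomic number: Z + 73 = 74 + 1, so Z = 2.
A = 4 and Z = 2 is helium-4 — an alpha particle.

alpha particle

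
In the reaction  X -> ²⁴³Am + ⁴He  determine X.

Conserve mass number: A = 243 + 4, so A = 247.
Conserve atomic number: Z = 95 + 2, so Z = 97.
Z = 97 is berkelium, so the species is ²⁴⁷Bk.

Bk-247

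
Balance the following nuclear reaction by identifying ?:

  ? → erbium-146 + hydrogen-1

Tm-147

Conserve mass number: A = 146 + 1, so A = 147.
Conserve atomic number: Z = 68 + 1, so Z = 69.
Z = 69 is thulium, so the species is thulium-147.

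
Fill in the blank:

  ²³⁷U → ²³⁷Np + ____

beta-minus particle

Conserve mass number: 237 = 237 + A, so A = 0.
Conserve atomic number: 92 = 93 + Z, so Z = -1.
A = 0 and Z = -1 is e⁻ — a beta-minus particle.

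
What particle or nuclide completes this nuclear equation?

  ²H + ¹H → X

He-3

Conserve mass number: 2 + 1 = A, so A = 3.
Conserve atomic number: 1 + 1 = Z, so Z = 2.
Z = 2 is helium, so the species is ³He.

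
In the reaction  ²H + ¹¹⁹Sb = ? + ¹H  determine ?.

Sb-120

Conserve mass number: 2 + 119 = A + 1, so A = 120.
Conserve atomic number: 1 + 51 = Z + 1, so Z = 51.
Z = 51 is antimony, so the species is ¹²⁰Sb.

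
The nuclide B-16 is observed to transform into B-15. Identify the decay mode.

neutron emission

ΔA = 15 − 16 = -1; ΔZ = 5 − 5 = +0.
A drops by 1 with Z unchanged — a neutron was emitted.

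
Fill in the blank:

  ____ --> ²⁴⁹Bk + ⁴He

Conserve mass number: A = 249 + 4, so A = 253.
Conserve atomic number: Z = 97 + 2, so Z = 99.
Z = 99 is einsteinium, so the species is ²⁵³Es.

Es-253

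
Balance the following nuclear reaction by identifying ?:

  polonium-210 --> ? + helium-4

Conserve mass number: 210 = A + 4, so A = 206.
Conserve atomic number: 84 = Z + 2, so Z = 82.
Z = 82 is lead, so the species is lead-206.

Pb-206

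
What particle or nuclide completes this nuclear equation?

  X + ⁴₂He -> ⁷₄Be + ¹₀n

Conserve mass number: A + 4 = 7 + 1, so A = 4.
Conserve atomic number: Z + 2 = 4 + 0, so Z = 2.
A = 4 and Z = 2 is ⁴₂He — an alpha particle.

alpha particle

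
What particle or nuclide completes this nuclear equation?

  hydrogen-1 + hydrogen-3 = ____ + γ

Conserve mass number: 1 + 3 = A + 0, so A = 4.
Conserve atomic number: 1 + 1 = Z + 0, so Z = 2.
A = 4 and Z = 2 is helium-4 — an alpha particle.

He-4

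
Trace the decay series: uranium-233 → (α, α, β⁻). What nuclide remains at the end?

Ac-225

Start: (A, Z) = (233, 92).
After α: (229, 90).
After α: (225, 88).
After β⁻: (225, 89).
Z = 89 is actinium.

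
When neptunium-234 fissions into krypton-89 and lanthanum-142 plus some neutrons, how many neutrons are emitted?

Conserve mass number: 234 = 89 + 142 + k, so k = 234 − 231 = 3.
Check atomic number: 93 = 36 + 57 + 0 = 93. ✓

3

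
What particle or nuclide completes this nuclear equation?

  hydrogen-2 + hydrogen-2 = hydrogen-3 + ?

Conserve mass number: 2 + 2 = 3 + A, so A = 1.
Conserve atomic number: 1 + 1 = 1 + Z, so Z = 1.
A = 1 and Z = 1 is hydrogen-1 — a proton.

proton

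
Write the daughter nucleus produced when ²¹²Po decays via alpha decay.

Alpha decay: mass number changes by -4, atomic number by -2.
A: 212 − 4 = 208; Z: 84 − 2 = 82.
Z = 82 is lead, so the daughter is ²⁰⁸Pb.

Pb-208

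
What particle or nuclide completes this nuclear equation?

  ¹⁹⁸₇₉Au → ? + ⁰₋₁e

Conserve mass number: 198 = A + 0, so A = 198.
Conserve atomic number: 79 = Z − 1, so Z = 80.
Z = 80 is mercury, so the species is ¹⁹⁸₈₀Hg.

Hg-198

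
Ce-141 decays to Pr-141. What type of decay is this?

ΔA = 141 − 141 = 0; ΔZ = 59 − 58 = +1.
A is unchanged and Z rises by 1 — a neutron has become a proton (β⁻ decay).

beta-minus decay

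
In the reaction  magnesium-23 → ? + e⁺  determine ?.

Conserve mass number: 23 = A + 0, so A = 23.
Conserve atomic number: 12 = Z + 1, so Z = 11.
Z = 11 is sodium, so the species is sodium-23.

Na-23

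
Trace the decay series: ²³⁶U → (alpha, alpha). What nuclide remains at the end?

Start: (A, Z) = (236, 92).
After α: (232, 90).
After α: (228, 88).
Z = 88 is radium.

Ra-228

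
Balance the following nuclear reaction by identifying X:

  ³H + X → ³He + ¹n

proton

Conserve mass number: 3 + A = 3 + 1, so A = 1.
Conserve atomic number: 1 + Z = 2 + 0, so Z = 1.
A = 1 and Z = 1 is ¹H — a proton.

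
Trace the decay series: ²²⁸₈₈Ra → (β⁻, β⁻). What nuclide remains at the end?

Th-228

Start: (A, Z) = (228, 88).
After β⁻: (228, 89).
After β⁻: (228, 90).
Z = 90 is thorium.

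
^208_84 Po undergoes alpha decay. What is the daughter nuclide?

Alpha decay: mass number changes by -4, atomic number by -2.
A: 208 − 4 = 204; Z: 84 − 2 = 82.
Z = 82 is lead, so the daughter is ^204_82 Pb.

Pb-204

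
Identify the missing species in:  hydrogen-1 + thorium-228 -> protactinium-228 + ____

Conserve mass number: 1 + 228 = 228 + A, so A = 1.
Conserve atomic number: 1 + 90 = 91 + Z, so Z = 0.
A = 1 and Z = 0 is neutron — a neutron.

neutron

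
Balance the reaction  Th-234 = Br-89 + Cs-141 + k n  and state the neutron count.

4

Conserve mass number: 234 = 89 + 141 + k, so k = 234 − 230 = 4.
Check atomic number: 90 = 35 + 55 + 0 = 90. ✓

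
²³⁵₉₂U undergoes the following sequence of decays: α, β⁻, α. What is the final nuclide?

Ac-227

Start: (A, Z) = (235, 92).
After α: (231, 90).
After β⁻: (231, 91).
After α: (227, 89).
Z = 89 is actinium.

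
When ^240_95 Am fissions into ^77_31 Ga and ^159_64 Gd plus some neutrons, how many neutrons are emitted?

4

Conserve mass number: 240 = 77 + 159 + k, so k = 240 − 236 = 4.
Check atomic number: 95 = 31 + 64 + 0 = 95. ✓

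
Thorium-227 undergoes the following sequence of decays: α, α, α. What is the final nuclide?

Po-215

Start: (A, Z) = (227, 90).
After α: (223, 88).
After α: (219, 86).
After α: (215, 84).
Z = 84 is polonium.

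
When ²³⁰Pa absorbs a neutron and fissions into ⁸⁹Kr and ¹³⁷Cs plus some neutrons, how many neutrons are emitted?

5

Conserve mass number: 231 = 89 + 137 + k, so k = 231 − 226 = 5.
Check atomic number: 91 = 36 + 55 + 0 = 91. ✓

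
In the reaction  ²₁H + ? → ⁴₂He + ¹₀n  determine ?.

Conserve mass number: 2 + A = 4 + 1, so A = 3.
Conserve atomic number: 1 + Z = 2 + 0, so Z = 1.
A = 3 and Z = 1 is ³₁H — a triton.

triton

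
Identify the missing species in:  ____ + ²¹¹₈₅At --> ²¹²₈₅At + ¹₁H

Conserve mass number: A + 211 = 212 + 1, so A = 2.
Conserve atomic number: Z + 85 = 85 + 1, so Z = 1.
A = 2 and Z = 1 is ²₁H — a deuteron.

deuteron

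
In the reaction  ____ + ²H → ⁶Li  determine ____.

alpha particle

Conserve mass number: A + 2 = 6, so A = 4.
Conserve atomic number: Z + 1 = 3, so Z = 2.
A = 4 and Z = 2 is ⁴He — an alpha particle.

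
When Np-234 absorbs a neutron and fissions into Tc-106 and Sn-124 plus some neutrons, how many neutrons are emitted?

5

Conserve mass number: 235 = 106 + 124 + k, so k = 235 − 230 = 5.
Check atomic number: 93 = 43 + 50 + 0 = 93. ✓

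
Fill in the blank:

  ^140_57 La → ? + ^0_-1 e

Ce-140

Conserve mass number: 140 = A + 0, so A = 140.
Conserve atomic number: 57 = Z − 1, so Z = 58.
Z = 58 is cerium, so the species is ^140_58 Ce.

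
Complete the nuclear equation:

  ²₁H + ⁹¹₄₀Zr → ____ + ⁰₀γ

Nb-93

Conserve mass number: 2 + 91 = A + 0, so A = 93.
Conserve atomic number: 1 + 40 = Z + 0, so Z = 41.
Z = 41 is niobium, so the species is ⁹³₄₁Nb.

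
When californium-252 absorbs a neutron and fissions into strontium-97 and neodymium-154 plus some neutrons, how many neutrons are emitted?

2

Conserve mass number: 253 = 97 + 154 + k, so k = 253 − 251 = 2.
Check atomic number: 98 = 38 + 60 + 0 = 98. ✓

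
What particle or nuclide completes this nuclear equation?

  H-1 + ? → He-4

triton

Conserve mass number: 1 + A = 4, so A = 3.
Conserve atomic number: 1 + Z = 2, so Z = 1.
A = 3 and Z = 1 is H-3 — a triton.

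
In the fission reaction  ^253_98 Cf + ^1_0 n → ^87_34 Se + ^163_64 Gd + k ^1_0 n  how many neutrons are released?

4

Conserve mass number: 254 = 87 + 163 + k, so k = 254 − 250 = 4.
Check atomic number: 98 = 34 + 64 + 0 = 98. ✓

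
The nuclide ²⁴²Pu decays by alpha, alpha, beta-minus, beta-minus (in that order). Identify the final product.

Start: (A, Z) = (242, 94).
After α: (238, 92).
After α: (234, 90).
After β⁻: (234, 91).
After β⁻: (234, 92).
Z = 92 is uranium.

U-234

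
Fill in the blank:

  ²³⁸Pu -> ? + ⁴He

U-234

Conserve mass number: 238 = A + 4, so A = 234.
Conserve atomic number: 94 = Z + 2, so Z = 92.
Z = 92 is uranium, so the species is ²³⁴U.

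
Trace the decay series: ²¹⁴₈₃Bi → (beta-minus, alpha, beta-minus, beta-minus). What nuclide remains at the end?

Po-210

Start: (A, Z) = (214, 83).
After β⁻: (214, 84).
After α: (210, 82).
After β⁻: (210, 83).
After β⁻: (210, 84).
Z = 84 is polonium.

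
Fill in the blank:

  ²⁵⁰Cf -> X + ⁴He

Conserve mass number: 250 = A + 4, so A = 246.
Conserve atomic number: 98 = Z + 2, so Z = 96.
Z = 96 is curium, so the species is ²⁴⁶Cm.

Cm-246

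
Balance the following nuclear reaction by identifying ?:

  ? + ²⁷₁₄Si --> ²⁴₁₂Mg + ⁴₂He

Conserve mass number: A + 27 = 24 + 4, so A = 1.
Conserve atomic number: Z + 14 = 12 + 2, so Z = 0.
A = 1 and Z = 0 is ¹₀n — a neutron.

neutron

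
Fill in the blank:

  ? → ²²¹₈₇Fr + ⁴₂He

Conserve mass number: A = 221 + 4, so A = 225.
Conserve atomic number: Z = 87 + 2, so Z = 89.
Z = 89 is actinium, so the species is ²²⁵₈₉Ac.

Ac-225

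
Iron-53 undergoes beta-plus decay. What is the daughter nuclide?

Mn-53

Beta-plus decay: mass number changes by +0, atomic number by -1.
A: 53 = 53; Z: 26 − 1 = 25.
Z = 25 is manganese, so the daughter is manganese-53.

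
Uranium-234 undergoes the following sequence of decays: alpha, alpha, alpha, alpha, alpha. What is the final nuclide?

Start: (A, Z) = (234, 92).
After α: (230, 90).
After α: (226, 88).
After α: (222, 86).
After α: (218, 84).
After α: (214, 82).
Z = 82 is lead.

Pb-214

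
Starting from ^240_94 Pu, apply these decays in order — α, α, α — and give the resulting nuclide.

Start: (A, Z) = (240, 94).
After α: (236, 92).
After α: (232, 90).
After α: (228, 88).
Z = 88 is radium.

Ra-228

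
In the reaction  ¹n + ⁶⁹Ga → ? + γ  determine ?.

Conserve mass number: 1 + 69 = A + 0, so A = 70.
Conserve atomic number: 0 + 31 = Z + 0, so Z = 31.
Z = 31 is gallium, so the species is ⁷⁰Ga.

Ga-70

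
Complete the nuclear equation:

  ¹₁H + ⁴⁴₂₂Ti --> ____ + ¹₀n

V-44

Conserve mass number: 1 + 44 = A + 1, so A = 44.
Conserve atomic number: 1 + 22 = Z + 0, so Z = 23.
Z = 23 is vanadium, so the species is ⁴⁴₂₃V.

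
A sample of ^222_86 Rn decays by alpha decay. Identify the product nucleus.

Po-218

Alpha decay: mass number changes by -4, atomic number by -2.
A: 222 − 4 = 218; Z: 86 − 2 = 84.
Z = 84 is polonium, so the daughter is ^218_84 Po.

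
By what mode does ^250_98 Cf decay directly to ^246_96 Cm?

ΔA = 246 − 250 = -4; ΔZ = 96 − 98 = -2.
A drops by 4 and Z drops by 2 — the signature of alpha emission.

alpha decay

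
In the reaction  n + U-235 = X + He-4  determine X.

Conserve mass number: 1 + 235 = A + 4, so A = 232.
Conserve atomic number: 0 + 92 = Z + 2, so Z = 90.
Z = 90 is thorium, so the species is Th-232.

Th-232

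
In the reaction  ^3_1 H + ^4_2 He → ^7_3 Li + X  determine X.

gamma ray

Conserve mass number: 3 + 4 = 7 + A, so A = 0.
Conserve atomic number: 1 + 2 = 3 + Z, so Z = 0.
A = 0 and Z = 0 is ^0_0 γ — a gamma ray.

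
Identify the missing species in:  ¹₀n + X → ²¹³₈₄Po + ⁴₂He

Rn-216

Conserve mass number: 1 + A = 213 + 4, so A = 216.
Conserve atomic number: 0 + Z = 84 + 2, so Z = 86.
Z = 86 is radon, so the species is ²¹⁶₈₆Rn.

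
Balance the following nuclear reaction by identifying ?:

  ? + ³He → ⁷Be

alpha particle

Conserve mass number: A + 3 = 7, so A = 4.
Conserve atomic number: Z + 2 = 4, so Z = 2.
A = 4 and Z = 2 is ⁴He — an alpha particle.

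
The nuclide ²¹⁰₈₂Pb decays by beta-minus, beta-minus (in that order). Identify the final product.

Po-210

Start: (A, Z) = (210, 82).
After β⁻: (210, 83).
After β⁻: (210, 84).
Z = 84 is polonium.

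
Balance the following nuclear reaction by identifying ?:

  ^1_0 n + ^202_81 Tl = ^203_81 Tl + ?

Conserve mass number: 1 + 202 = 203 + A, so A = 0.
Conserve atomic number: 0 + 81 = 81 + Z, so Z = 0.
A = 0 and Z = 0 is ^0_0 γ — a gamma ray.

gamma ray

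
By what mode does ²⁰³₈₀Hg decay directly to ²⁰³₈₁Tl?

ΔA = 203 − 203 = 0; ΔZ = 81 − 80 = +1.
A is unchanged and Z rises by 1 — a neutron has become a proton (β⁻ decay).

beta-minus decay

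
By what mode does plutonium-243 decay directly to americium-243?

beta-minus decay

ΔA = 243 − 243 = 0; ΔZ = 95 − 94 = +1.
A is unchanged and Z rises by 1 — a neutron has become a proton (β⁻ decay).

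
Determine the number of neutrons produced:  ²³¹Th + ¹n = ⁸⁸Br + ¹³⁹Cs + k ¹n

5

Conserve mass number: 232 = 88 + 139 + k, so k = 232 − 227 = 5.
Check atomic number: 90 = 35 + 55 + 0 = 90. ✓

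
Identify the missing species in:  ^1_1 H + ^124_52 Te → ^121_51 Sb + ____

alpha particle

Conserve mass number: 1 + 124 = 121 + A, so A = 4.
Conserve atomic number: 1 + 52 = 51 + Z, so Z = 2.
A = 4 and Z = 2 is ^4_2 He — an alpha particle.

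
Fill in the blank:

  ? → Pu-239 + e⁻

Np-239

Conserve mass number: A = 239 + 0, so A = 239.
Conserve atomic number: Z = 94 − 1, so Z = 93.
Z = 93 is neptunium, so the species is Np-239.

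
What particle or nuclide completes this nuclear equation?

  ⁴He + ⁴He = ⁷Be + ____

neutron

Conserve mass number: 4 + 4 = 7 + A, so A = 1.
Conserve atomic number: 2 + 2 = 4 + Z, so Z = 0.
A = 1 and Z = 0 is ¹n — a neutron.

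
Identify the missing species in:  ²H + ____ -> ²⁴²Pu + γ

Conserve mass number: 2 + A = 242 + 0, so A = 240.
Conserve atomic number: 1 + Z = 94 + 0, so Z = 93.
Z = 93 is neptunium, so the species is ²⁴⁰Np.

Np-240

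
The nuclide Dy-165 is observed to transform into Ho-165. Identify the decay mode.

ΔA = 165 − 165 = 0; ΔZ = 67 − 66 = +1.
A is unchanged and Z rises by 1 — a neutron has become a proton (β⁻ decay).

beta-minus decay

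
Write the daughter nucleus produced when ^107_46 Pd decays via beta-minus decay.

Ag-107

Beta-minus decay: mass number changes by +0, atomic number by +1.
A: 107 = 107; Z: 46 + 1 = 47.
Z = 47 is silver, so the daughter is ^107_47 Ag.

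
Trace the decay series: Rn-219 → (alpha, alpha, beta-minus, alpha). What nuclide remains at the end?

Start: (A, Z) = (219, 86).
After α: (215, 84).
After α: (211, 82).
After β⁻: (211, 83).
After α: (207, 81).
Z = 81 is thallium.

Tl-207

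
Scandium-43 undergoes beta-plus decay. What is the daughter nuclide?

Beta-plus decay: mass number changes by +0, atomic number by -1.
A: 43 = 43; Z: 21 − 1 = 20.
Z = 20 is calcium, so the daughter is calcium-43.

Ca-43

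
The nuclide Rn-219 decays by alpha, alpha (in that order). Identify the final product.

Pb-211

Start: (A, Z) = (219, 86).
After α: (215, 84).
After α: (211, 82).
Z = 82 is lead.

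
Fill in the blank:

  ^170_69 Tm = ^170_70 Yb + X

Conserve mass number: 170 = 170 + A, so A = 0.
Conserve atomic number: 69 = 70 + Z, so Z = -1.
A = 0 and Z = -1 is ^0_-1 e — a beta-minus particle.

beta-minus particle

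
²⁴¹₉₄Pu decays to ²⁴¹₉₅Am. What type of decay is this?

beta-minus decay

ΔA = 241 − 241 = 0; ΔZ = 95 − 94 = +1.
A is unchanged and Z rises by 1 — a neutron has become a proton (β⁻ decay).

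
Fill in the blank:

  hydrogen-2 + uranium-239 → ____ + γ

Conserve mass number: 2 + 239 = A + 0, so A = 241.
Conserve atomic number: 1 + 92 = Z + 0, so Z = 93.
Z = 93 is neptunium, so the species is neptunium-241.

Np-241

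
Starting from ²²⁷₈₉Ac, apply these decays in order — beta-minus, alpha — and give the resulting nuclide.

Ra-223

Start: (A, Z) = (227, 89).
After β⁻: (227, 90).
After α: (223, 88).
Z = 88 is radium.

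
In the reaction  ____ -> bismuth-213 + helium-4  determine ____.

Conserve mass number: A = 213 + 4, so A = 217.
Conserve atomic number: Z = 83 + 2, so Z = 85.
Z = 85 is astatine, so the species is astatine-217.

At-217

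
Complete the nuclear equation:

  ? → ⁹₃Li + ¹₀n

Conserve mass number: A = 9 + 1, so A = 10.
Conserve atomic number: Z = 3 + 0, so Z = 3.
Z = 3 is lithium, so the species is ¹⁰₃Li.

Li-10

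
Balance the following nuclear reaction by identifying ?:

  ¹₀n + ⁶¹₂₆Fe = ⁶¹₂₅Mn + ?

proton

Conserve mass number: 1 + 61 = 61 + A, so A = 1.
Conserve atomic number: 0 + 26 = 25 + Z, so Z = 1.
A = 1 and Z = 1 is ¹₁H — a proton.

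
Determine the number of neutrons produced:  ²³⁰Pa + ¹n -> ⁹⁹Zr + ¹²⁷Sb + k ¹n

Conserve mass number: 231 = 99 + 127 + k, so k = 231 − 226 = 5.
Check atomic number: 91 = 40 + 51 + 0 = 91. ✓

5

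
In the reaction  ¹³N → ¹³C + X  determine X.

Conserve mass number: 13 = 13 + A, so A = 0.
Conserve atomic number: 7 = 6 + Z, so Z = 1.
A = 0 and Z = 1 is e⁺ — a positron.

positron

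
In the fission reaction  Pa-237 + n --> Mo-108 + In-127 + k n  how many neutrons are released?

3

Conserve mass number: 238 = 108 + 127 + k, so k = 238 − 235 = 3.
Check atomic number: 91 = 42 + 49 + 0 = 91. ✓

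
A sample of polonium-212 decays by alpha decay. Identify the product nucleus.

Pb-208

Alpha decay: mass number changes by -4, atomic number by -2.
A: 212 − 4 = 208; Z: 84 − 2 = 82.
Z = 82 is lead, so the daughter is lead-208.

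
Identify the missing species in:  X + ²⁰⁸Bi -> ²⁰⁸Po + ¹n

Conserve mass number: A + 208 = 208 + 1, so A = 1.
Conserve atomic number: Z + 83 = 84 + 0, so Z = 1.
A = 1 and Z = 1 is ¹H — a proton.

proton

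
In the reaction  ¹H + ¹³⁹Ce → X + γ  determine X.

Conserve mass number: 1 + 139 = A + 0, so A = 140.
Conserve atomic number: 1 + 58 = Z + 0, so Z = 59.
Z = 59 is praseodymium, so the species is ¹⁴⁰Pr.

Pr-140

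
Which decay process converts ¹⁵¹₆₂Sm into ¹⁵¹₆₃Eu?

ΔA = 151 − 151 = 0; ΔZ = 63 − 62 = +1.
A is unchanged and Z rises by 1 — a neutron has become a proton (β⁻ decay).

beta-minus decay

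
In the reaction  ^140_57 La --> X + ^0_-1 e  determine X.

Ce-140

Conserve mass number: 140 = A + 0, so A = 140.
Conserve atomic number: 57 = Z − 1, so Z = 58.
Z = 58 is cerium, so the species is ^140_58 Ce.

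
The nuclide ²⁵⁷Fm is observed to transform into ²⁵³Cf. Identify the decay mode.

ΔA = 253 − 257 = -4; ΔZ = 98 − 100 = -2.
A drops by 4 and Z drops by 2 — the signature of alpha emission.

alpha decay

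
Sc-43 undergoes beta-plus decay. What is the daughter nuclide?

Beta-plus decay: mass number changes by +0, atomic number by -1.
A: 43 = 43; Z: 21 − 1 = 20.
Z = 20 is calcium, so the daughter is Ca-43.

Ca-43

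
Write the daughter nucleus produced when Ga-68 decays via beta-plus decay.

Beta-plus decay: mass number changes by +0, atomic number by -1.
A: 68 = 68; Z: 31 − 1 = 30.
Z = 30 is zinc, so the daughter is Zn-68.

Zn-68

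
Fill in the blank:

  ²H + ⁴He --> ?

Conserve mass number: 2 + 4 = A, so A = 6.
Conserve atomic number: 1 + 2 = Z, so Z = 3.
Z = 3 is lithium, so the species is ⁶Li.

Li-6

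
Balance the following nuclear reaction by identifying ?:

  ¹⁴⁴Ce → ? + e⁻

Conserve mass number: 144 = A + 0, so A = 144.
Conserve atomic number: 58 = Z − 1, so Z = 59.
Z = 59 is praseodymium, so the species is ¹⁴⁴Pr.

Pr-144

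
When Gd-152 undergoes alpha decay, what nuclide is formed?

Alpha decay: mass number changes by -4, atomic number by -2.
A: 152 − 4 = 148; Z: 64 − 2 = 62.
Z = 62 is samarium, so the daughter is Sm-148.

Sm-148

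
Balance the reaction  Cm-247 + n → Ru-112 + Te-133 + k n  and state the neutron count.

3

Conserve mass number: 248 = 112 + 133 + k, so k = 248 − 245 = 3.
Check atomic number: 96 = 44 + 52 + 0 = 96. ✓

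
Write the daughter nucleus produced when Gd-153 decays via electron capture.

Eu-153

Electron capture: mass number changes by +0, atomic number by -1.
A: 153 = 153; Z: 64 − 1 = 63.
Z = 63 is europium, so the daughter is Eu-153.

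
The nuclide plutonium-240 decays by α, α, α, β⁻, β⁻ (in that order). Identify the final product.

Th-228

Start: (A, Z) = (240, 94).
After α: (236, 92).
After α: (232, 90).
After α: (228, 88).
After β⁻: (228, 89).
After β⁻: (228, 90).
Z = 90 is thorium.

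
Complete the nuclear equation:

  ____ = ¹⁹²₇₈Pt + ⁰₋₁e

Conserve mass number: A = 192 + 0, so A = 192.
Conserve atomic number: Z = 78 − 1, so Z = 77.
Z = 77 is iridium, so the species is ¹⁹²₇₇Ir.

Ir-192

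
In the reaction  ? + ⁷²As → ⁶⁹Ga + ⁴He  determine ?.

Conserve mass number: A + 72 = 69 + 4, so A = 1.
Conserve atomic number: Z + 33 = 31 + 2, so Z = 0.
A = 1 and Z = 0 is ¹n — a neutron.

neutron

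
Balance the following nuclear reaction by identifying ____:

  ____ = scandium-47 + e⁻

Ca-47

Conserve mass number: A = 47 + 0, so A = 47.
Conserve atomic number: Z = 21 − 1, so Z = 20.
Z = 20 is calcium, so the species is calcium-47.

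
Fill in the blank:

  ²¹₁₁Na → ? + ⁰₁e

Conserve mass number: 21 = A + 0, so A = 21.
Conserve atomic number: 11 = Z + 1, so Z = 10.
Z = 10 is neon, so the species is ²¹₁₀Ne.

Ne-21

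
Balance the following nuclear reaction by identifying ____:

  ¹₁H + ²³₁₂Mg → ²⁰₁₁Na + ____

alpha particle

Conserve mass number: 1 + 23 = 20 + A, so A = 4.
Conserve atomic number: 1 + 12 = 11 + Z, so Z = 2.
A = 4 and Z = 2 is ⁴₂He — an alpha particle.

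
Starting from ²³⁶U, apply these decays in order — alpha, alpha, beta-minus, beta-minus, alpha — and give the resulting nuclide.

Ra-224

Start: (A, Z) = (236, 92).
After α: (232, 90).
After α: (228, 88).
After β⁻: (228, 89).
After β⁻: (228, 90).
After α: (224, 88).
Z = 88 is radium.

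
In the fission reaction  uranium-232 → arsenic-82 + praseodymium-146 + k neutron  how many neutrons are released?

Conserve mass number: 232 = 82 + 146 + k, so k = 232 − 228 = 4.
Check atomic number: 92 = 33 + 59 + 0 = 92. ✓

4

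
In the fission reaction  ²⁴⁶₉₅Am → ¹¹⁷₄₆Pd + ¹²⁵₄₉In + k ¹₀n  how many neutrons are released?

Conserve mass number: 246 = 117 + 125 + k, so k = 246 − 242 = 4.
Check atomic number: 95 = 46 + 49 + 0 = 95. ✓

4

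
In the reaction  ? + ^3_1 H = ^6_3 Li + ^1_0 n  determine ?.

Conserve mass number: A + 3 = 6 + 1, so A = 4.
Conserve atomic number: Z + 1 = 3 + 0, so Z = 2.
A = 4 and Z = 2 is ^4_2 He — an alpha particle.

alpha particle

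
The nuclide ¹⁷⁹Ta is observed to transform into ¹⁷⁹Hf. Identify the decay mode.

ΔA = 179 − 179 = 0; ΔZ = 72 − 73 = -1.
A is unchanged and Z drops by 1 — a proton has become a neutron (β⁺ emission or electron capture).

beta-plus decay or electron capture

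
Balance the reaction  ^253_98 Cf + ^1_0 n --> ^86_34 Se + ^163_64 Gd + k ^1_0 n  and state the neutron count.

5

Conserve mass number: 254 = 86 + 163 + k, so k = 254 − 249 = 5.
Check atomic number: 98 = 34 + 64 + 0 = 98. ✓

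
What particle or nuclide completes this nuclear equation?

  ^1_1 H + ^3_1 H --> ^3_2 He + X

neutron

Conserve mass number: 1 + 3 = 3 + A, so A = 1.
Conserve atomic number: 1 + 1 = 2 + Z, so Z = 0.
A = 1 and Z = 0 is ^1_0 n — a neutron.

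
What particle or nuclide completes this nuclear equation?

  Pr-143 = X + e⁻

Nd-143

Conserve mass number: 143 = A + 0, so A = 143.
Conserve atomic number: 59 = Z − 1, so Z = 60.
Z = 60 is neodymium, so the species is Nd-143.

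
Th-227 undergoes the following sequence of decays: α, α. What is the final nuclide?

Start: (A, Z) = (227, 90).
After α: (223, 88).
After α: (219, 86).
Z = 86 is radon.

Rn-219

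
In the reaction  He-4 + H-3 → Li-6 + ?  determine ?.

neutron

Conserve mass number: 4 + 3 = 6 + A, so A = 1.
Conserve atomic number: 2 + 1 = 3 + Z, so Z = 0.
A = 1 and Z = 0 is n — a neutron.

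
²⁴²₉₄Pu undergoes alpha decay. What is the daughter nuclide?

Alpha decay: mass number changes by -4, atomic number by -2.
A: 242 − 4 = 238; Z: 94 − 2 = 92.
Z = 92 is uranium, so the daughter is ²³⁸₉₂U.

U-238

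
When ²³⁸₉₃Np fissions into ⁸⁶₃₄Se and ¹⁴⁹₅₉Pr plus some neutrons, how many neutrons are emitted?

Conserve mass number: 238 = 86 + 149 + k, so k = 238 − 235 = 3.
Check atomic number: 93 = 34 + 59 + 0 = 93. ✓

3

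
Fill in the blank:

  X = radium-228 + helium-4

Th-232

Conserve mass number: A = 228 + 4, so A = 232.
Conserve atomic number: Z = 88 + 2, so Z = 90.
Z = 90 is thorium, so the species is thorium-232.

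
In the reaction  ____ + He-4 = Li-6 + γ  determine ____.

deuteron

Conserve mass number: A + 4 = 6 + 0, so A = 2.
Conserve atomic number: Z + 2 = 3 + 0, so Z = 1.
A = 2 and Z = 1 is H-2 — a deuteron.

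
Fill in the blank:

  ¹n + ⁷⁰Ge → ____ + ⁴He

Conserve mass number: 1 + 70 = A + 4, so A = 67.
Conserve atomic number: 0 + 32 = Z + 2, so Z = 30.
Z = 30 is zinc, so the species is ⁶⁷Zn.

Zn-67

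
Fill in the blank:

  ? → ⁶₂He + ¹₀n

Conserve mass number: A = 6 + 1, so A = 7.
Conserve atomic number: Z = 2 + 0, so Z = 2.
Z = 2 is helium, so the species is ⁷₂He.

He-7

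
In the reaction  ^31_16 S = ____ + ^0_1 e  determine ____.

Conserve mass number: 31 = A + 0, so A = 31.
Conserve atomic number: 16 = Z + 1, so Z = 15.
Z = 15 is phosphorus, so the species is ^31_15 P.

P-31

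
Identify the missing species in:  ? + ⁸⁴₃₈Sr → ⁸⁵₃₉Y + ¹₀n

Conserve mass number: A + 84 = 85 + 1, so A = 2.
Conserve atomic number: Z + 38 = 39 + 0, so Z = 1.
A = 2 and Z = 1 is ²₁H — a deuteron.

deuteron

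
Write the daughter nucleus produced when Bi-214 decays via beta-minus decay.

Po-214

Beta-minus decay: mass number changes by +0, atomic number by +1.
A: 214 = 214; Z: 83 + 1 = 84.
Z = 84 is polonium, so the daughter is Po-214.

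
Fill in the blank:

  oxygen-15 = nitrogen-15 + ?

positron

Conserve mass number: 15 = 15 + A, so A = 0.
Conserve atomic number: 8 = 7 + Z, so Z = 1.
A = 0 and Z = 1 is e⁺ — a positron.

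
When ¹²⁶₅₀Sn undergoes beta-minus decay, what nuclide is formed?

Beta-minus decay: mass number changes by +0, atomic number by +1.
A: 126 = 126; Z: 50 + 1 = 51.
Z = 51 is antimony, so the daughter is ¹²⁶₅₁Sb.

Sb-126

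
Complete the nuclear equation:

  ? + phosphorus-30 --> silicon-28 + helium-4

Conserve mass number: A + 30 = 28 + 4, so A = 2.
Conserve atomic number: Z + 15 = 14 + 2, so Z = 1.
A = 2 and Z = 1 is hydrogen-2 — a deuteron.

deuteron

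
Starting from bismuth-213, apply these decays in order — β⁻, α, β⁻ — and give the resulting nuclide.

Bi-209

Start: (A, Z) = (213, 83).
After β⁻: (213, 84).
After α: (209, 82).
After β⁻: (209, 83).
Z = 83 is bismuth.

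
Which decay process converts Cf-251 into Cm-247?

alpha decay

ΔA = 247 − 251 = -4; ΔZ = 96 − 98 = -2.
A drops by 4 and Z drops by 2 — the signature of alpha emission.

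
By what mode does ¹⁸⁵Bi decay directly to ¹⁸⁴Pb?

proton emission

ΔA = 184 − 185 = -1; ΔZ = 82 − 83 = -1.
A drops by 1 and Z drops by 1 — a proton was emitted.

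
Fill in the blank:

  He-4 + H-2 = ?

Conserve mass number: 4 + 2 = A, so A = 6.
Conserve atomic number: 2 + 1 = Z, so Z = 3.
Z = 3 is lithium, so the species is Li-6.

Li-6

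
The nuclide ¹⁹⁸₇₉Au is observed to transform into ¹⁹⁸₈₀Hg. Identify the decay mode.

beta-minus decay

ΔA = 198 − 198 = 0; ΔZ = 80 − 79 = +1.
A is unchanged and Z rises by 1 — a neutron has become a proton (β⁻ decay).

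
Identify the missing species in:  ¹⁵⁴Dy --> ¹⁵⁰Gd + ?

Conserve mass number: 154 = 150 + A, so A = 4.
Conserve atomic number: 66 = 64 + Z, so Z = 2.
A = 4 and Z = 2 is ⁴He — an alpha particle.

alpha particle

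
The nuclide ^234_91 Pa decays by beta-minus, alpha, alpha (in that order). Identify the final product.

Start: (A, Z) = (234, 91).
After β⁻: (234, 92).
After α: (230, 90).
After α: (226, 88).
Z = 88 is radium.

Ra-226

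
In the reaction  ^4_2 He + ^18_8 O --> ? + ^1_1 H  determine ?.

F-21

Conserve mass number: 4 + 18 = A + 1, so A = 21.
Conserve atomic number: 2 + 8 = Z + 1, so Z = 9.
Z = 9 is fluorine, so the species is ^21_9 F.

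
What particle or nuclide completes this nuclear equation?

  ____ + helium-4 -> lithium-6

deuteron

Conserve mass number: A + 4 = 6, so A = 2.
Conserve atomic number: Z + 2 = 3, so Z = 1.
A = 2 and Z = 1 is hydrogen-2 — a deuteron.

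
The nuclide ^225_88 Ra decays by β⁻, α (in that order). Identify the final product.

Start: (A, Z) = (225, 88).
After β⁻: (225, 89).
After α: (221, 87).
Z = 87 is francium.

Fr-221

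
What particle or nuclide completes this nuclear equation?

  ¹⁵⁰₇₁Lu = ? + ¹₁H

Yb-149

Conserve mass number: 150 = A + 1, so A = 149.
Conserve atomic number: 71 = Z + 1, so Z = 70.
Z = 70 is ytterbium, so the species is ¹⁴⁹₇₀Yb.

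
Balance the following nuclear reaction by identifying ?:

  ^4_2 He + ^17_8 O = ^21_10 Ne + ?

Conserve mass number: 4 + 17 = 21 + A, so A = 0.
Conserve atomic number: 2 + 8 = 10 + Z, so Z = 0.
A = 0 and Z = 0 is ^0_0 γ — a gamma ray.

gamma ray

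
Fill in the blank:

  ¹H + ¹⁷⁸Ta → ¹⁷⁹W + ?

Conserve mass number: 1 + 178 = 179 + A, so A = 0.
Conserve atomic number: 1 + 73 = 74 + Z, so Z = 0.
A = 0 and Z = 0 is γ — a gamma ray.

gamma ray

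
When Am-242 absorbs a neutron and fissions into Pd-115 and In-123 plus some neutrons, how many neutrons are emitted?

Conserve mass number: 243 = 115 + 123 + k, so k = 243 − 238 = 5.
Check atomic number: 95 = 46 + 49 + 0 = 95. ✓

5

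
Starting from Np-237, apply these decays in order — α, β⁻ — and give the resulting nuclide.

Start: (A, Z) = (237, 93).
After α: (233, 91).
After β⁻: (233, 92).
Z = 92 is uranium.

U-233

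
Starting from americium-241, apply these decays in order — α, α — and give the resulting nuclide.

Pa-233

Start: (A, Z) = (241, 95).
After α: (237, 93).
After α: (233, 91).
Z = 91 is protactinium.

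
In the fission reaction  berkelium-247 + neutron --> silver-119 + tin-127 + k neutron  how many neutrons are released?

Conserve mass number: 248 = 119 + 127 + k, so k = 248 − 246 = 2.
Check atomic number: 97 = 47 + 50 + 0 = 97. ✓

2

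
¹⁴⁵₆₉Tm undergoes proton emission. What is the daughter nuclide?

Proton emission: mass number changes by -1, atomic number by -1.
A: 145 − 1 = 144; Z: 69 − 1 = 68.
Z = 68 is erbium, so the daughter is ¹⁴⁴₆₈Er.

Er-144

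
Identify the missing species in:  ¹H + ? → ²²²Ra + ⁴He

Conserve mass number: 1 + A = 222 + 4, so A = 225.
Conserve atomic number: 1 + Z = 88 + 2, so Z = 89.
Z = 89 is actinium, so the species is ²²⁵Ac.

Ac-225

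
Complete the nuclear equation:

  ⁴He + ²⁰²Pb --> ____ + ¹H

Bi-205

Conserve mass number: 4 + 202 = A + 1, so A = 205.
Conserve atomic number: 2 + 82 = Z + 1, so Z = 83.
Z = 83 is bismuth, so the species is ²⁰⁵Bi.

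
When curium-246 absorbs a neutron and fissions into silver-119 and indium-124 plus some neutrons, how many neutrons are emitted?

4

Conserve mass number: 247 = 119 + 124 + k, so k = 247 − 243 = 4.
Check atomic number: 96 = 47 + 49 + 0 = 96. ✓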